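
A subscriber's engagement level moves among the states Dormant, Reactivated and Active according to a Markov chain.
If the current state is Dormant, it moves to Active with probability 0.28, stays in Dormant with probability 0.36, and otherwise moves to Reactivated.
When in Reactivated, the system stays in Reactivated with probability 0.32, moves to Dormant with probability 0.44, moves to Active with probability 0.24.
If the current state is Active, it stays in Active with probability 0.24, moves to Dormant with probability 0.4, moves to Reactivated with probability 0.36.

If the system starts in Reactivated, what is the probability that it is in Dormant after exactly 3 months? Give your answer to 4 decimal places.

Propagate the distribution vector 3 months from Reactivated.
After 0 months: (0.0000, 1.0000, 0.0000)
After 1 month: (0.4400, 0.3200, 0.2400)
After 2 months: (0.3952, 0.3472, 0.2576)
After 3 months: (0.3981, 0.3461, 0.2558)
P(in Dormant after 3 months) = 0.3981

0.3981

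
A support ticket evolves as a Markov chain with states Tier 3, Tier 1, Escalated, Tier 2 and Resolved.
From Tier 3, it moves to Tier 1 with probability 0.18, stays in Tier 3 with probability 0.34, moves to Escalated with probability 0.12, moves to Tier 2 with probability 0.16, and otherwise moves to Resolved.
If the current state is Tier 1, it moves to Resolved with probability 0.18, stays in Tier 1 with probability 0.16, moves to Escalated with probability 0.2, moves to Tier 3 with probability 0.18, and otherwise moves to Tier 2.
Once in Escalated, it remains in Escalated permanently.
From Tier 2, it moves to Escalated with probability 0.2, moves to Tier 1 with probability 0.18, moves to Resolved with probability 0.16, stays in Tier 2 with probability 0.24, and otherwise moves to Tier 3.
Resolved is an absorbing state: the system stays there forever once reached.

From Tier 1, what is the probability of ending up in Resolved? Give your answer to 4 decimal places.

0.4969

Let h(s) be the probability of absorption at Resolved starting from transient state s. Then h(Resolved) = 1 and h(Escalated) = 0. By first-step analysis:
h(Tier 3) = 0.34·h(Tier 3) + 0.18·h(Tier 1) + 0.12·0 + 0.16·h(Tier 2) + 0.2·1
h(Tier 1) = 0.18·h(Tier 3) + 0.16·h(Tier 1) + 0.2·0 + 0.28·h(Tier 2) + 0.18·1
h(Tier 2) = 0.22·h(Tier 3) + 0.18·h(Tier 1) + 0.2·0 + 0.24·h(Tier 2) + 0.16·1
Solving: h(Tier 3) = 0.5572, h(Tier 1) = 0.4969, h(Tier 2) = 0.4895.
Starting from Tier 1, the probability is 0.4969.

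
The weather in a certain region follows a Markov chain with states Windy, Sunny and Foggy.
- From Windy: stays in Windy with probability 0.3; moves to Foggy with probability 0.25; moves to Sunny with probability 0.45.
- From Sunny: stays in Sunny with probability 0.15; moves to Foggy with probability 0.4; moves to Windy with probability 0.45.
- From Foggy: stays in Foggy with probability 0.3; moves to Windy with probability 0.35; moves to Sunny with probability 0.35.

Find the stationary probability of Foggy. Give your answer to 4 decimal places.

0.3140

Let the stationary distribution be π with π = πP and π_1 + π_2 + π_3 = 1.
π_1 = 0.3·π_1 + 0.45·π_2 + 0.35·π_3
π_2 = 0.45·π_1 + 0.15·π_2 + 0.35·π_3
Solving with the normalization constraint gives π = (0.3640, 0.3220, 0.3140).
So the stationary probability of Foggy is 0.3140.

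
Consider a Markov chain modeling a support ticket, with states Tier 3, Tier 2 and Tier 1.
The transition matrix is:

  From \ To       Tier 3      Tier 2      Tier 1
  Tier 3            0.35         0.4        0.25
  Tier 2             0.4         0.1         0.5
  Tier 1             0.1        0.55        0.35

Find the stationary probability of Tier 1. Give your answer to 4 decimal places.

Let the stationary distribution be π with π = πP and π_1 + π_2 + π_3 = 1.
π_1 = 0.35·π_1 + 0.4·π_2 + 0.1·π_3
π_2 = 0.4·π_1 + 0.1·π_2 + 0.55·π_3
Solving with the normalization constraint gives π = (0.2737, 0.3510, 0.3753).
So the stationary probability of Tier 1 is 0.3753.

0.3753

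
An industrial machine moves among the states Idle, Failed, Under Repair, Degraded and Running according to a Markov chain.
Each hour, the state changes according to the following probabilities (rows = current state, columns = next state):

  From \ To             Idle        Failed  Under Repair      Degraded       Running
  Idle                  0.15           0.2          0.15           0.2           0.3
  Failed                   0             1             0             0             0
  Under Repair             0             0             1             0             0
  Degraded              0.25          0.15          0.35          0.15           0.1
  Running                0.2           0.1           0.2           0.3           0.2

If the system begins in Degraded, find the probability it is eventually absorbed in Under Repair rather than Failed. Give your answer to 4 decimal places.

0.6483

Let h(s) be the probability of absorption at Under Repair starting from transient state s. Then h(Under Repair) = 1 and h(Failed) = 0. By first-step analysis:
h(Idle) = 0.15·h(Idle) + 0.2·0 + 0.15·1 + 0.2·h(Degraded) + 0.3·h(Running)
h(Degraded) = 0.25·h(Idle) + 0.15·0 + 0.35·1 + 0.15·h(Degraded) + 0.1·h(Running)
h(Running) = 0.2·h(Idle) + 0.1·0 + 0.2·1 + 0.3·h(Degraded) + 0.2·h(Running)
Solving: h(Idle) = 0.5517, h(Degraded) = 0.6483, h(Running) = 0.6310.
Starting from Degraded, the probability is 0.6483.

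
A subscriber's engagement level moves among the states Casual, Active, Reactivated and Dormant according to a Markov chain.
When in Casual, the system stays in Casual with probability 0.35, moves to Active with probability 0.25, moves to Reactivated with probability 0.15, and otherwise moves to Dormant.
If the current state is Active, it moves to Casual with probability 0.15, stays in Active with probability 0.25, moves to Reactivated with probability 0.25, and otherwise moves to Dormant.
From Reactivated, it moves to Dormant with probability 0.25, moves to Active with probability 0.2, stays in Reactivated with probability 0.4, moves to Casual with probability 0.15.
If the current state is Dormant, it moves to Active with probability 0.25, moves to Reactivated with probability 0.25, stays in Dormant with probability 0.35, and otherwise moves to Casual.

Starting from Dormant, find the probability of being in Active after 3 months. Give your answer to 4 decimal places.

Propagate the distribution vector 3 months from Dormant.
After 0 months: (0.0000, 0.0000, 0.0000, 1.0000)
After 1 month: (0.1500, 0.2500, 0.2500, 0.3500)
After 2 months: (0.1800, 0.2375, 0.2725, 0.3100)
After 3 months: (0.1860, 0.2364, 0.2729, 0.3048)
P(in Active after 3 months) = 0.2364

0.2364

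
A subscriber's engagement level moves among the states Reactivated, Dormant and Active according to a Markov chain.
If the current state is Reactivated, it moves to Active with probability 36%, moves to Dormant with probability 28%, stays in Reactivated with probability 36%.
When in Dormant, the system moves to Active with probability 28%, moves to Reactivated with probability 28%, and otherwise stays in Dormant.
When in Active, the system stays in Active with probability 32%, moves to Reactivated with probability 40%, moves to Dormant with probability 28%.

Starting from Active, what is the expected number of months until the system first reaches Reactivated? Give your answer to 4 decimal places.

Let t(s) be the expected number of months to first reach Reactivated from state s, with t(Reactivated) = 0. Conditioning on the first month:
t(Dormant) = 1 + 0.44·t(Dormant) + 0.28·t(Active)
t(Active) = 1 + 0.28·t(Dormant) + 0.32·t(Active)
Solving: t(Dormant) = 3.1746, t(Active) = 2.7778.
Expected months from Active to Reactivated: 2.7778.

2.7778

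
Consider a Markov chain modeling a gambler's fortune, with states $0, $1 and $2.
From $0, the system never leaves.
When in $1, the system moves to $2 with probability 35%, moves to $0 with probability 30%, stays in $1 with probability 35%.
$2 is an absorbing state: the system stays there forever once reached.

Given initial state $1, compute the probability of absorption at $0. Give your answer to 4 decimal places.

Let h(s) be the probability of absorption at $0 starting from transient state s. Then h($0) = 1 and h($2) = 0. By first-step analysis:
h($1) = 0.3·1 + 0.35·h($1) + 0.35·0
Solving: h($1) = 0.4615.
Starting from $1, the probability is 0.4615.

0.4615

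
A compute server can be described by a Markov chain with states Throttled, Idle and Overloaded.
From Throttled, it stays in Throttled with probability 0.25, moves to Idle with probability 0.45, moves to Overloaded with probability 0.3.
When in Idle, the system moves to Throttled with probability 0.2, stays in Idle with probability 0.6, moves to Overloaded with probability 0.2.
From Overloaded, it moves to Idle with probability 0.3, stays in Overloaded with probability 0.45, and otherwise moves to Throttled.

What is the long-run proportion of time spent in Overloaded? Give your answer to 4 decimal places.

0.2968

Let the stationary distribution be π with π = πP and π_1 + π_2 + π_3 = 1.
π_1 = 0.25·π_1 + 0.2·π_2 + 0.25·π_3
π_2 = 0.45·π_1 + 0.6·π_2 + 0.3·π_3
Solving with the normalization constraint gives π = (0.2261, 0.4770, 0.2968).
So the stationary probability of Overloaded is 0.2968.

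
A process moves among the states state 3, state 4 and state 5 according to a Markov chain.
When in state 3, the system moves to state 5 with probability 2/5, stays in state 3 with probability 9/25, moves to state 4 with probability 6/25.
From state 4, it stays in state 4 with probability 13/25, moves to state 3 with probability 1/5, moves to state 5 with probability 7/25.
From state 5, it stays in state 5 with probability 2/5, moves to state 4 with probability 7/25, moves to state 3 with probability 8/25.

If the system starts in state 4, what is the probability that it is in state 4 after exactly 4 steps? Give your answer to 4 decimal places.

Propagate the distribution vector 4 steps from state 4.
After 0 steps: (0.0000, 1.0000, 0.0000)
After 1 step: (0.2000, 0.5200, 0.2800)
After 2 steps: (0.2656, 0.3968, 0.3376)
After 3 steps: (0.2830, 0.3646, 0.3524)
After 4 steps: (0.2876, 0.3562, 0.3562)
P(in state 4 after 4 steps) = 0.3562

0.3562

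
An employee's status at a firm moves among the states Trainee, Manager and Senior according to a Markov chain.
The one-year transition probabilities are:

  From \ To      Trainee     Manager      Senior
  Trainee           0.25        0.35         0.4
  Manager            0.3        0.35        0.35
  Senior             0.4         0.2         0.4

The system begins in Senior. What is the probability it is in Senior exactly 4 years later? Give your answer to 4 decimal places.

0.3854

Propagate the distribution vector 4 years from Senior.
After 0 years: (0.0000, 0.0000, 1.0000)
After 1 year: (0.4000, 0.2000, 0.4000)
After 2 years: (0.3200, 0.2900, 0.3900)
After 3 years: (0.3230, 0.2915, 0.3855)
After 4 years: (0.3224, 0.2922, 0.3854)
P(in Senior after 4 years) = 0.3854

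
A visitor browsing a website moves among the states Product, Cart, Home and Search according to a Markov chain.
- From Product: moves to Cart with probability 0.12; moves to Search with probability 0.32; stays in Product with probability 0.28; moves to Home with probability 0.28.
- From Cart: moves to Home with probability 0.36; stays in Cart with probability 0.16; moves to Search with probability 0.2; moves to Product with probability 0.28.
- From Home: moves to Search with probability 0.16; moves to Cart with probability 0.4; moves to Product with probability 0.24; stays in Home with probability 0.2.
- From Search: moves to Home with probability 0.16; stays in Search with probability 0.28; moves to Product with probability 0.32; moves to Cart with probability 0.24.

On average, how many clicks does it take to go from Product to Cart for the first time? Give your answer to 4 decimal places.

Let t(s) be the expected number of clicks to first reach Cart from state s, with t(Cart) = 0. Conditioning on the first click:
t(Product) = 1 + 0.28·t(Product) + 0.28·t(Home) + 0.32·t(Search)
t(Home) = 1 + 0.24·t(Product) + 0.2·t(Home) + 0.16·t(Search)
t(Search) = 1 + 0.32·t(Product) + 0.16·t(Home) + 0.28·t(Search)
Solving: t(Product) = 4.6123, t(Home) = 3.4759, t(Search) = 4.2112.
Expected clicks from Product to Cart: 4.6123.

4.6123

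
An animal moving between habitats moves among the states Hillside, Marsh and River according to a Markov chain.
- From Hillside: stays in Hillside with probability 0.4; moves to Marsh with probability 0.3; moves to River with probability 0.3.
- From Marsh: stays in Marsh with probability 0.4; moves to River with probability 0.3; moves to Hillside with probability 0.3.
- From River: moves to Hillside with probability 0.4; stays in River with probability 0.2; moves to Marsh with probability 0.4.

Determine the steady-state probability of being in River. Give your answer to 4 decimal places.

Let the stationary distribution be π with π = πP and π_1 + π_2 + π_3 = 1.
π_1 = 0.4·π_1 + 0.3·π_2 + 0.4·π_3
π_2 = 0.3·π_1 + 0.4·π_2 + 0.4·π_3
Solving with the normalization constraint gives π = (0.3636, 0.3636, 0.2727).
So the stationary probability of River is 0.2727.

0.2727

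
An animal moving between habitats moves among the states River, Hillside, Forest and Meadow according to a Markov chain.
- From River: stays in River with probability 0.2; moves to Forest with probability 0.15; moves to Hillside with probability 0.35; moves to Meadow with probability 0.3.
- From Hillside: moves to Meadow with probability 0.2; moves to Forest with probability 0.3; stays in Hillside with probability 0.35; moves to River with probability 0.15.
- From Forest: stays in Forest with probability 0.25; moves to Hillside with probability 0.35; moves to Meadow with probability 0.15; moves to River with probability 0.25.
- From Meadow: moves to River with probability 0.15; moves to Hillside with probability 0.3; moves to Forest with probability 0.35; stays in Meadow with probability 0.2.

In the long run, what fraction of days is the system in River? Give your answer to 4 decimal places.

0.1862

Let the stationary distribution be π with π = πP and π_1 + π_2 + π_3 + π_4 = 1.
π_1 = 0.2·π_1 + 0.15·π_2 + 0.25·π_3 + 0.15·π_4
π_2 = 0.35·π_1 + 0.35·π_2 + 0.35·π_3 + 0.3·π_4
π_3 = 0.15·π_1 + 0.3·π_2 + 0.25·π_3 + 0.35·π_4
Solving with the normalization constraint gives π = (0.1862, 0.3397, 0.2689, 0.2052).
So the stationary probability of River is 0.1862.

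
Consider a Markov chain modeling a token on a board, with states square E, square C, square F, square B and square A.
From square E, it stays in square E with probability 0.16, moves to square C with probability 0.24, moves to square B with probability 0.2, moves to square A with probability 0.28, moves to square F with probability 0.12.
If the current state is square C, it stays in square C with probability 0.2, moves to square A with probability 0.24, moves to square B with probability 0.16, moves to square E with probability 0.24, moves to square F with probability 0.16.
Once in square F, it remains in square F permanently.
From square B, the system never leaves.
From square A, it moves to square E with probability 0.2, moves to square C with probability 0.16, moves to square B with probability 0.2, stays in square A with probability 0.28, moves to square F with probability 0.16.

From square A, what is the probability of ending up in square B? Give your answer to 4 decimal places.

Let h(s) be the probability of absorption at square B starting from transient state s. Then h(square B) = 1 and h(square F) = 0. By first-step analysis:
h(square E) = 0.16·h(square E) + 0.24·h(square C) + 0.12·0 + 0.2·1 + 0.28·h(square A)
h(square C) = 0.24·h(square E) + 0.2·h(square C) + 0.16·0 + 0.16·1 + 0.24·h(square A)
h(square A) = 0.2·h(square E) + 0.16·h(square C) + 0.16·0 + 0.2·1 + 0.28·h(square A)
Solving: h(square E) = 0.5791, h(square C) = 0.5414, h(square A) = 0.5590.
Starting from square A, the probability is 0.5590.

0.5590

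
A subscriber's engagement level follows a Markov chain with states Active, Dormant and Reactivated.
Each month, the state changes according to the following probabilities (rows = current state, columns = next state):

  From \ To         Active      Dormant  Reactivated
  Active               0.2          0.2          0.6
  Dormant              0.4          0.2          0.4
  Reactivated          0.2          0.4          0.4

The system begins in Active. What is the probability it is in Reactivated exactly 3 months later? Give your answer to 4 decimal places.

Propagate the distribution vector 3 months from Active.
After 0 months: (1.0000, 0.0000, 0.0000)
After 1 month: (0.2000, 0.2000, 0.6000)
After 2 months: (0.2400, 0.3200, 0.4400)
After 3 months: (0.2640, 0.2880, 0.4480)
P(in Reactivated after 3 months) = 0.4480

0.4480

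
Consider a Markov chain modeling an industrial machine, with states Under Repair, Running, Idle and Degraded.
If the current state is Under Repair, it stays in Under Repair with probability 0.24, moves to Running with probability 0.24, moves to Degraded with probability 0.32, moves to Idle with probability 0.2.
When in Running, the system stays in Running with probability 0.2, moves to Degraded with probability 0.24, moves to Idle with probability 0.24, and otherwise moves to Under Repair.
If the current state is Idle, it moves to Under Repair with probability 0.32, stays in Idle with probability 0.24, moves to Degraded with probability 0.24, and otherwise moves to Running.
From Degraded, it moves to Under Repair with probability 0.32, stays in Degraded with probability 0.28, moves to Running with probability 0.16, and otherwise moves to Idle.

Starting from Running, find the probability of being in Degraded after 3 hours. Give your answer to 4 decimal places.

Propagate the distribution vector 3 hours from Running.
After 0 hours: (0.0000, 1.0000, 0.0000, 0.0000)
After 1 hour: (0.3200, 0.2000, 0.2400, 0.2400)
After 2 hours: (0.2944, 0.2032, 0.2272, 0.2752)
After 3 hours: (0.2964, 0.2008, 0.2282, 0.2746)
P(in Degraded after 3 hours) = 0.2746

0.2746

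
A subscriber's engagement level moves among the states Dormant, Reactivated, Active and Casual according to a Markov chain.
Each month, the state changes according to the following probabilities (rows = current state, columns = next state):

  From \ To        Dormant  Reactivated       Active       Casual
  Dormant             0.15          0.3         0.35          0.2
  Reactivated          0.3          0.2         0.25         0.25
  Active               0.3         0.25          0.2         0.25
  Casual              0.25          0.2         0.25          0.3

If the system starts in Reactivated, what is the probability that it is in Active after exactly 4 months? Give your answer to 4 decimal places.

Propagate the distribution vector 4 months from Reactivated.
After 0 months: (0.0000, 1.0000, 0.0000, 0.0000)
After 1 month: (0.3000, 0.2000, 0.2500, 0.2500)
After 2 months: (0.2425, 0.2425, 0.2675, 0.2475)
After 3 months: (0.2513, 0.2376, 0.2609, 0.2503)
After 4 months: (0.2498, 0.2382, 0.2621, 0.2500)
P(in Active after 4 months) = 0.2621

0.2621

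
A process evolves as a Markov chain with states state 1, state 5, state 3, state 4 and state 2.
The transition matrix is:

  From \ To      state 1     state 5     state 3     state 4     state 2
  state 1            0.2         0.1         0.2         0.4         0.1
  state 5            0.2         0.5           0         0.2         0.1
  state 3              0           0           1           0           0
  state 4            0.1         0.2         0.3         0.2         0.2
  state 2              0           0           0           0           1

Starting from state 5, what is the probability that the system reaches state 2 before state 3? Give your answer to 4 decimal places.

0.5385

Let h(s) be the probability of absorption at state 2 starting from transient state s. Then h(state 2) = 1 and h(state 3) = 0. By first-step analysis:
h(state 1) = 0.2·h(state 1) + 0.1·h(state 5) + 0.2·0 + 0.4·h(state 4) + 0.1·1
h(state 5) = 0.2·h(state 1) + 0.5·h(state 5) + 0.2·h(state 4) + 0.1·1
h(state 4) = 0.1·h(state 1) + 0.2·h(state 5) + 0.3·0 + 0.2·h(state 4) + 0.2·1
Solving: h(state 1) = 0.4103, h(state 5) = 0.5385, h(state 4) = 0.4359.
Starting from state 5, the probability is 0.5385.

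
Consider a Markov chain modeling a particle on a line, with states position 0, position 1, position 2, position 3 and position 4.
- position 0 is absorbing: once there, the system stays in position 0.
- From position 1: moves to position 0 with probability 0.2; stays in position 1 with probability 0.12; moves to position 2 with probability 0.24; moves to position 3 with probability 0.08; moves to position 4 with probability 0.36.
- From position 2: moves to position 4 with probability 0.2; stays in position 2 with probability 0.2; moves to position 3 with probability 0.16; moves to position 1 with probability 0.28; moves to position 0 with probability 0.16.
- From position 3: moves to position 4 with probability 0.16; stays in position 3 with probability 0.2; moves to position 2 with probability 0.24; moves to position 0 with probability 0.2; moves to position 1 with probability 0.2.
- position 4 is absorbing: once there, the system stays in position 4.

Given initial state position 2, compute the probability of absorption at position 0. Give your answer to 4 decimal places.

0.4311

Let h(s) be the probability of absorption at position 0 starting from transient state s. Then h(position 0) = 1 and h(position 4) = 0. By first-step analysis:
h(position 1) = 0.2·1 + 0.12·h(position 1) + 0.24·h(position 2) + 0.08·h(position 3) + 0.36·0
h(position 2) = 0.16·1 + 0.28·h(position 1) + 0.2·h(position 2) + 0.16·h(position 3) + 0.2·0
h(position 3) = 0.2·1 + 0.2·h(position 1) + 0.24·h(position 2) + 0.2·h(position 3) + 0.16·0
Solving: h(position 1) = 0.3882, h(position 2) = 0.4311, h(position 3) = 0.4764.
Starting from position 2, the probability is 0.4311.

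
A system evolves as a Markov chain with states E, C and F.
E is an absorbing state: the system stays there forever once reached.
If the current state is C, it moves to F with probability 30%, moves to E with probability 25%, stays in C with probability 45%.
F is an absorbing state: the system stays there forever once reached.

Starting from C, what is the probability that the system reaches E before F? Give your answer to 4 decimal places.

Let h(s) be the probability of absorption at E starting from transient state s. Then h(E) = 1 and h(F) = 0. By first-step analysis:
h(C) = 0.25·1 + 0.45·h(C) + 0.3·0
Solving: h(C) = 0.4545.
Starting from C, the probability is 0.4545.

0.4545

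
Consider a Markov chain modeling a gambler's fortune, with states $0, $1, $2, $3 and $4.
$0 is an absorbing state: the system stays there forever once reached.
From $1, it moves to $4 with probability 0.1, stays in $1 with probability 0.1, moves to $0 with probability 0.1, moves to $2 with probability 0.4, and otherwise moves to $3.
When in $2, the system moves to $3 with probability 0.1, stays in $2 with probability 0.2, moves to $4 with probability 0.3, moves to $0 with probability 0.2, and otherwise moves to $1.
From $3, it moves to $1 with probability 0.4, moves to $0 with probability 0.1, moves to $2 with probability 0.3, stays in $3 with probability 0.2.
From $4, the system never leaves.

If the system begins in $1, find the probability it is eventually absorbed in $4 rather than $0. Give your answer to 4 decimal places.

Let h(s) be the probability of absorption at $4 starting from transient state s. Then h($4) = 1 and h($0) = 0. By first-step analysis:
h($1) = 0.1·0 + 0.1·h($1) + 0.4·h($2) + 0.3·h($3) + 0.1·1
h($2) = 0.2·0 + 0.2·h($1) + 0.2·h($2) + 0.1·h($3) + 0.3·1
h($3) = 0.1·0 + 0.4·h($1) + 0.3·h($2) + 0.2·h($3)
Solving: h($1) = 0.5183, h($2) = 0.5634, h($3) = 0.4704.
Starting from $1, the probability is 0.5183.

0.5183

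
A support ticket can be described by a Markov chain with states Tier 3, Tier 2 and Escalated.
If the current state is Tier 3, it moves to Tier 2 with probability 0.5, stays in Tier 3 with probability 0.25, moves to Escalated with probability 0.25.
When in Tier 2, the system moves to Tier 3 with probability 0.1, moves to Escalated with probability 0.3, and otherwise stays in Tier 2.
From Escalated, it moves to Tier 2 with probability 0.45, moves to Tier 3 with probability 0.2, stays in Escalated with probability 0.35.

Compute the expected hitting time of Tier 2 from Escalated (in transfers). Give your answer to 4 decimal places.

Let t(s) be the expected number of transfers to first reach Tier 2 from state s, with t(Tier 2) = 0. Conditioning on the first transfer:
t(Tier 3) = 1 + 0.25·t(Tier 3) + 0.25·t(Escalated)
t(Escalated) = 1 + 0.2·t(Tier 3) + 0.35·t(Escalated)
Solving: t(Tier 3) = 2.0571, t(Escalated) = 2.1714.
Expected transfers from Escalated to Tier 2: 2.1714.

2.1714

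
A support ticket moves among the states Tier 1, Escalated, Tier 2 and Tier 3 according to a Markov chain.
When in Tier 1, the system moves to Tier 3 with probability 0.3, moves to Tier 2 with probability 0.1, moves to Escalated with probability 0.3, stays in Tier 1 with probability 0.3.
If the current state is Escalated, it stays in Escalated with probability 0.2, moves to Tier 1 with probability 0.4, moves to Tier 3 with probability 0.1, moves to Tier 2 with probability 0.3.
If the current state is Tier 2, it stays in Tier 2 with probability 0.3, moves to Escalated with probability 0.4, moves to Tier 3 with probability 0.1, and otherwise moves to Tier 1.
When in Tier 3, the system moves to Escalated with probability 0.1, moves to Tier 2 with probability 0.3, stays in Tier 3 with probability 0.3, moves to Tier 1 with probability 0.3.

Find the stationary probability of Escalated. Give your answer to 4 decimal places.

0.2581

Let the stationary distribution be π with π = πP and π_1 + π_2 + π_3 + π_4 = 1.
π_1 = 0.3·π_1 + 0.4·π_2 + 0.2·π_3 + 0.3·π_4
π_2 = 0.3·π_1 + 0.2·π_2 + 0.4·π_3 + 0.1·π_4
π_3 = 0.1·π_1 + 0.3·π_2 + 0.3·π_3 + 0.3·π_4
Solving with the normalization constraint gives π = (0.3018, 0.2581, 0.2396, 0.2005).
So the stationary probability of Escalated is 0.2581.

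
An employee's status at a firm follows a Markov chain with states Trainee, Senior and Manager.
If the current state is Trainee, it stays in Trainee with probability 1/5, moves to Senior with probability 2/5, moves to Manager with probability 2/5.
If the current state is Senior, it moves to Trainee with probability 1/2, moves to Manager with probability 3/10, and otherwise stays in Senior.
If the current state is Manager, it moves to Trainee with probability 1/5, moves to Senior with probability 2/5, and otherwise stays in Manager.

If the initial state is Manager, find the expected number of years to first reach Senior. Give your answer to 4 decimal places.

2.5000

Let t(s) be the expected number of years to first reach Senior from state s, with t(Senior) = 0. Conditioning on the first year:
t(Trainee) = 1 + 0.2·t(Trainee) + 0.4·t(Manager)
t(Manager) = 1 + 0.2·t(Trainee) + 0.4·t(Manager)
Solving: t(Trainee) = 2.5000, t(Manager) = 2.5000.
Expected years from Manager to Senior: 2.5000.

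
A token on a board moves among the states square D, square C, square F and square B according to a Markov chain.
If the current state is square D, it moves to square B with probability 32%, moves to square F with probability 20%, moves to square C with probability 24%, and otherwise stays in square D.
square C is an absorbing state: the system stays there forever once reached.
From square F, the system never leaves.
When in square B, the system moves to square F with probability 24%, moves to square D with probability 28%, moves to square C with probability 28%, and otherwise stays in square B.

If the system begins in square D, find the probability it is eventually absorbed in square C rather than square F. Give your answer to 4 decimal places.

0.5432

Let h(s) be the probability of absorption at square C starting from transient state s. Then h(square C) = 1 and h(square F) = 0. By first-step analysis:
h(square D) = 0.24·h(square D) + 0.24·1 + 0.2·0 + 0.32·h(square B)
h(square B) = 0.28·h(square D) + 0.28·1 + 0.24·0 + 0.2·h(square B)
Solving: h(square D) = 0.5432, h(square B) = 0.5401.
Starting from square D, the probability is 0.5432.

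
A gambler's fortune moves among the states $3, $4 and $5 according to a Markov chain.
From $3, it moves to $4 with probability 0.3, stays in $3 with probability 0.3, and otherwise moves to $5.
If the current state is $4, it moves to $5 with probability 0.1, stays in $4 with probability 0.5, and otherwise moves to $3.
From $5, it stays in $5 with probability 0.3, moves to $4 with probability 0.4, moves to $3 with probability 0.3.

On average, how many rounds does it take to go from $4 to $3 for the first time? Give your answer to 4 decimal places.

Let t(s) be the expected number of rounds to first reach $3 from state s, with t($3) = 0. Conditioning on the first round:
t($4) = 1 + 0.5·t($4) + 0.1·t($5)
t($5) = 1 + 0.4·t($4) + 0.3·t($5)
Solving: t($4) = 2.5806, t($5) = 2.9032.
Expected rounds from $4 to $3: 2.5806.

2.5806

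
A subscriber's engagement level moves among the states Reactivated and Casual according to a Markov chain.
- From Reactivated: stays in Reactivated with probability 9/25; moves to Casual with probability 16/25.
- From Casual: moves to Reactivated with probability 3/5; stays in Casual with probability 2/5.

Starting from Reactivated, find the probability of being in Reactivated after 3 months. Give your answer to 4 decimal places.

Propagate the distribution vector 3 months from Reactivated.
After 0 months: (1.0000, 0.0000)
After 1 month: (0.3600, 0.6400)
After 2 months: (0.5136, 0.4864)
After 3 months: (0.4767, 0.5233)
P(in Reactivated after 3 months) = 0.4767

0.4767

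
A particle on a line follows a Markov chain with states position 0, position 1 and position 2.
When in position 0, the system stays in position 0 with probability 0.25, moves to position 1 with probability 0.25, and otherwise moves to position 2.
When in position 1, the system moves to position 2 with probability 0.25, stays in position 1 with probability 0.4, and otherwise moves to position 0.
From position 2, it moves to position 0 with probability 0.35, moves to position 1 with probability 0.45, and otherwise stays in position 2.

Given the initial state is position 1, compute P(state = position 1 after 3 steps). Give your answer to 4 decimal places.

0.3690

Propagate the distribution vector 3 steps from position 1.
After 0 steps: (0.0000, 1.0000, 0.0000)
After 1 step: (0.3500, 0.4000, 0.2500)
After 2 steps: (0.3150, 0.3600, 0.3250)
After 3 steps: (0.3185, 0.3690, 0.3125)
P(in position 1 after 3 steps) = 0.3690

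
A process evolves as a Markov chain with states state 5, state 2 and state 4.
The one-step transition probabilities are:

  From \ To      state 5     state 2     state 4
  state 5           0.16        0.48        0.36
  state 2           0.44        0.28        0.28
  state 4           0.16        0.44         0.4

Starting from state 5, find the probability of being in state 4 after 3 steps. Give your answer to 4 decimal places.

Propagate the distribution vector 3 steps from state 5.
After 0 steps: (1.0000, 0.0000, 0.0000)
After 1 step: (0.1600, 0.4800, 0.3600)
After 2 steps: (0.2944, 0.3696, 0.3360)
After 3 steps: (0.2635, 0.3926, 0.3439)
P(in state 4 after 3 steps) = 0.3439

0.3439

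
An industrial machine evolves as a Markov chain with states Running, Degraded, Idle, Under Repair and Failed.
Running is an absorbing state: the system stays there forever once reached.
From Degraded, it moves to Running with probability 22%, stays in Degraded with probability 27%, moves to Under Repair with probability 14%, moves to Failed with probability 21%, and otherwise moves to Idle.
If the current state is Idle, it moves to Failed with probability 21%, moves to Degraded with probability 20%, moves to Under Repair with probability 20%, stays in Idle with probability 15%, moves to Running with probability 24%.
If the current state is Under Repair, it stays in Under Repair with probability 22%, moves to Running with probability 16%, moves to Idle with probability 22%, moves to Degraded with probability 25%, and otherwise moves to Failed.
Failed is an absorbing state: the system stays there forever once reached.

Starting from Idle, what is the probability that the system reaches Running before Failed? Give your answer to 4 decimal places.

Let h(s) be the probability of absorption at Running starting from transient state s. Then h(Running) = 1 and h(Failed) = 0. By first-step analysis:
h(Degraded) = 0.22·1 + 0.27·h(Degraded) + 0.16·h(Idle) + 0.14·h(Under Repair) + 0.21·0
h(Idle) = 0.24·1 + 0.2·h(Degraded) + 0.15·h(Idle) + 0.2·h(Under Repair) + 0.21·0
h(Under Repair) = 0.16·1 + 0.25·h(Degraded) + 0.22·h(Idle) + 0.22·h(Under Repair) + 0.15·0
Solving: h(Degraded) = 0.5161, h(Idle) = 0.5259, h(Under Repair) = 0.5189.
Starting from Idle, the probability is 0.5259.

0.5259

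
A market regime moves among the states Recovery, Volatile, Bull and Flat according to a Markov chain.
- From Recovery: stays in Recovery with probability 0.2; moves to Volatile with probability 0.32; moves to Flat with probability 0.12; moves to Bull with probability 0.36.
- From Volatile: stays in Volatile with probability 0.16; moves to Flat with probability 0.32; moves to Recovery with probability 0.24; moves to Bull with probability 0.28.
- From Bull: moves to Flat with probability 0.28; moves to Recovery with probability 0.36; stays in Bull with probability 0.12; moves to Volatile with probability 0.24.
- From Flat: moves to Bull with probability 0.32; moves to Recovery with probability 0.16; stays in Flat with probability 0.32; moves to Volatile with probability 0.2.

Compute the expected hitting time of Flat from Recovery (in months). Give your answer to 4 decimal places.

4.6469

Let t(s) be the expected number of months to first reach Flat from state s, with t(Flat) = 0. Conditioning on the first month:
t(Recovery) = 1 + 0.2·t(Recovery) + 0.32·t(Volatile) + 0.36·t(Bull)
t(Volatile) = 1 + 0.24·t(Recovery) + 0.16·t(Volatile) + 0.28·t(Bull)
t(Bull) = 1 + 0.36·t(Recovery) + 0.24·t(Volatile) + 0.12·t(Bull)
Solving: t(Recovery) = 4.6469, t(Volatile) = 3.8837, t(Bull) = 4.0966.
Expected months from Recovery to Flat: 4.6469.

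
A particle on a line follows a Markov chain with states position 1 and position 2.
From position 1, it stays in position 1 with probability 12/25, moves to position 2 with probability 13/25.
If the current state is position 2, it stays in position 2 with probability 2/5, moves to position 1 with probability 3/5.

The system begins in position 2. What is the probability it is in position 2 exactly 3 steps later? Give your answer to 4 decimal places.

0.4634

Propagate the distribution vector 3 steps from position 2.
After 0 steps: (0.0000, 1.0000)
After 1 step: (0.6000, 0.4000)
After 2 steps: (0.5280, 0.4720)
After 3 steps: (0.5366, 0.4634)
P(in position 2 after 3 steps) = 0.4634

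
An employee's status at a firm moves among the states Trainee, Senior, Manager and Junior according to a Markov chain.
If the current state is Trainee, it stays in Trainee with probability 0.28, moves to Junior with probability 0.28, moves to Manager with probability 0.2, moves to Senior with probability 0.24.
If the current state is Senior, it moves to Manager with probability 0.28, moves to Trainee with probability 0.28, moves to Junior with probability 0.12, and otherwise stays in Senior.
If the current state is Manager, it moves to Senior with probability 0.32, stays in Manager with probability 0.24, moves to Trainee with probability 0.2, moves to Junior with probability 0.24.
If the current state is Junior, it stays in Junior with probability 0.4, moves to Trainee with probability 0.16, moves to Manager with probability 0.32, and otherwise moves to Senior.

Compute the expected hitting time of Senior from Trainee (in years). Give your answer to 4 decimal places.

Let t(s) be the expected number of years to first reach Senior from state s, with t(Senior) = 0. Conditioning on the first year:
t(Trainee) = 1 + 0.28·t(Trainee) + 0.2·t(Manager) + 0.28·t(Junior)
t(Manager) = 1 + 0.2·t(Trainee) + 0.24·t(Manager) + 0.24·t(Junior)
t(Junior) = 1 + 0.16·t(Trainee) + 0.32·t(Manager) + 0.4·t(Junior)
Solving: t(Trainee) = 4.4863, t(Manager) = 4.0892, t(Junior) = 5.0439.
Expected years from Trainee to Senior: 4.4863.

4.4863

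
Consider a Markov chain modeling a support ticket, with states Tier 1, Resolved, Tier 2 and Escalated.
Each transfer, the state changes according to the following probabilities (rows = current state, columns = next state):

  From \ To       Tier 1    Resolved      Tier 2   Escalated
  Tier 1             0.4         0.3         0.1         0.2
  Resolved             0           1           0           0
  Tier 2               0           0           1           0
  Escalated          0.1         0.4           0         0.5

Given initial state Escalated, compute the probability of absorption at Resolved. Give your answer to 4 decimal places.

0.9643

Let h(s) be the probability of absorption at Resolved starting from transient state s. Then h(Resolved) = 1 and h(Tier 2) = 0. By first-step analysis:
h(Tier 1) = 0.4·h(Tier 1) + 0.3·1 + 0.1·0 + 0.2·h(Escalated)
h(Escalated) = 0.1·h(Tier 1) + 0.4·1 + 0.5·h(Escalated)
Solving: h(Tier 1) = 0.8214, h(Escalated) = 0.9643.
Starting from Escalated, the probability is 0.9643.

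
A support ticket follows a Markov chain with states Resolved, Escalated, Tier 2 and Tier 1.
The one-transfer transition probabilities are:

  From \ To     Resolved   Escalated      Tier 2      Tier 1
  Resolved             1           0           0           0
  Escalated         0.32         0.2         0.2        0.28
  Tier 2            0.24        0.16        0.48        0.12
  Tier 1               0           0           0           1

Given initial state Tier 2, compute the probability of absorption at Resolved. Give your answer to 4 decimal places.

0.6333

Let h(s) be the probability of absorption at Resolved starting from transient state s. Then h(Resolved) = 1 and h(Tier 1) = 0. By first-step analysis:
h(Escalated) = 0.32·1 + 0.2·h(Escalated) + 0.2·h(Tier 2) + 0.28·0
h(Tier 2) = 0.24·1 + 0.16·h(Escalated) + 0.48·h(Tier 2) + 0.12·0
Solving: h(Escalated) = 0.5583, h(Tier 2) = 0.6333.
Starting from Tier 2, the probability is 0.6333.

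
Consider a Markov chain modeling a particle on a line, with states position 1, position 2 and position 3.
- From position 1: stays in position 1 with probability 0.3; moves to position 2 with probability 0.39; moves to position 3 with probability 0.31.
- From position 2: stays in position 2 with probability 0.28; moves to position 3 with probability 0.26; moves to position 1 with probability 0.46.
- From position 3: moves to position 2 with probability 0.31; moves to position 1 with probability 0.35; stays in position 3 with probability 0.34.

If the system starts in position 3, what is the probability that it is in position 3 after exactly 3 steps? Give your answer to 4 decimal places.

Propagate the distribution vector 3 steps from position 3.
After 0 steps: (0.0000, 0.0000, 1.0000)
After 1 step: (0.3500, 0.3100, 0.3400)
After 2 steps: (0.3666, 0.3287, 0.3047)
After 3 steps: (0.3678, 0.3295, 0.3027)
P(in position 3 after 3 steps) = 0.3027

0.3027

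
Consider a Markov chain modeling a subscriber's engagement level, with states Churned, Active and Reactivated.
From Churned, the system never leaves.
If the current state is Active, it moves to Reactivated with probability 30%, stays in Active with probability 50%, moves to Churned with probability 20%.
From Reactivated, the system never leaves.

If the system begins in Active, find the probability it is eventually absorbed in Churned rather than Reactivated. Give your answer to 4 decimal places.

Let h(s) be the probability of absorption at Churned starting from transient state s. Then h(Churned) = 1 and h(Reactivated) = 0. By first-step analysis:
h(Active) = 0.2·1 + 0.5·h(Active) + 0.3·0
Solving: h(Active) = 0.4000.
Starting from Active, the probability is 0.4000.

0.4000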